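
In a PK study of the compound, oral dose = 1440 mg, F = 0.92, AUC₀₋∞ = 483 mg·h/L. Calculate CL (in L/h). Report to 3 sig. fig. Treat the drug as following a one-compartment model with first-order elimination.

CL = F·Dose / AUC = 0.92 × 1440 / 483 = 2.743 L/h

2.74 L/h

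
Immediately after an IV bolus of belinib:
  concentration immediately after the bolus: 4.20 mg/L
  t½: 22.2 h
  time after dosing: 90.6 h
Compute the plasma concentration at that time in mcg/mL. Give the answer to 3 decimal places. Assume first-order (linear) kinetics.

k = ln2 / t½ = 0.693147 / 22.2 = 0.03122 h⁻¹
C = C₀ · e^(−k·t) = 4.200 × e^(−0.03122 × 90.6)
  = 4.200 × 0.05910 = 0.2482 mg/L
(0.2482 mg/L = 0.2482 mcg/mL)

0.248 mcg/mL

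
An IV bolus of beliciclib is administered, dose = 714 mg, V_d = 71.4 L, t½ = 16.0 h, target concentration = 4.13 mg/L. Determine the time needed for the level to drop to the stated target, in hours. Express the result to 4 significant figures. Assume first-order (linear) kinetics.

20.41 h

C₀ = Dose / Vd = 714.0 / 71.4 = 10.00 mg/L
k = ln2 / t½ = 0.693147 / 16.0 = 0.04332 h⁻¹
t = ln(C₀ / C) / k = ln(10.00 / 4.13) / 0.04332
  = ln(2.421) / 0.04332 = 0.8842 / 0.04332 = 20.41 h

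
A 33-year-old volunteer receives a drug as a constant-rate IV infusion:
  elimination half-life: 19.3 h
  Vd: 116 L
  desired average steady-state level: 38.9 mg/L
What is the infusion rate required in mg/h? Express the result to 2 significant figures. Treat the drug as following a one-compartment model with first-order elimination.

k = ln2 / t½ = 0.693147 / 19.3 = 0.03591 h⁻¹
CL = k × Vd = 0.03591 × 116 = 4.166 L/h
At steady state, infusion rate R₀ = Css × CL = 38.9 × 4.166 = 162.1 mg/h

160 mg/h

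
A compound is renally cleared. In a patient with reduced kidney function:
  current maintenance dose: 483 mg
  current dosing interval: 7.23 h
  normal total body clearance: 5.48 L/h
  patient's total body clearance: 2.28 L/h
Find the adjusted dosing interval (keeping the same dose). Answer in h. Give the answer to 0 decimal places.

To keep the same average steady-state level, dosing rate must scale with clearance.
CL ratio = 2.28 / 5.48 = 0.4161
New interval (same dose) = 7.23 / 0.4161 = 17.38 h

17 h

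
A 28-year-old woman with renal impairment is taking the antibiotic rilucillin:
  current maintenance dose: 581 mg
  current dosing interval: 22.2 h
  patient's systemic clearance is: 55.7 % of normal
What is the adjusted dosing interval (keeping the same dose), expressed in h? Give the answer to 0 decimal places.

40 h

To keep the same average steady-state level, dosing rate must scale with clearance.
CL ratio = 55.7 / 100 = 0.5570
New interval (same dose) = 22.2 / 0.5570 = 39.86 h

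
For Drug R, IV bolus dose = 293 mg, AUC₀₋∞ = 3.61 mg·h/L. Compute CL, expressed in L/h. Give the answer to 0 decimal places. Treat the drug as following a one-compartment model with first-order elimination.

81 L/h

CL = Dose / AUC = 293 / 3.61 = 81.16 L/h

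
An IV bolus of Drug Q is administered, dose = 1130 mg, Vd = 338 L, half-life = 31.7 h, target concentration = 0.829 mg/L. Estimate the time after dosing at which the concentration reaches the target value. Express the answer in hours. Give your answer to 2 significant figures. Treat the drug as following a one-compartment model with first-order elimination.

C₀ = Dose / Vd = 1130 / 338 = 3.343 mg/L
k = ln2 / t½ = 0.693147 / 31.7 = 0.02187 h⁻¹
t = ln(C₀ / C) / k = ln(3.343 / 0.829) / 0.02187
  = ln(4.033) / 0.02187 = 1.395 / 0.02187 = 63.79 h

64 h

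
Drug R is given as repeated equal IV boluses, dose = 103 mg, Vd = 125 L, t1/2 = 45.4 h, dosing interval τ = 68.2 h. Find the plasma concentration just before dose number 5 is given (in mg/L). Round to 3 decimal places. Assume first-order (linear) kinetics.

C₀ per dose = Dose / Vd = 103 / 125 = 0.8240 mg/L
k = ln2 / t½ = 0.693147 / 45.4 = 0.01527 h⁻¹
Fraction remaining after one interval: r = e^(−kτ) = e^(−0.01527 × 68.2) = 0.3530
Before dose 5, 4 doses have been given (aged 1τ, 2τ, 3τ, 4τ).
C_trough = C₀ × (r + r² + … + r^4) = C₀ × r(1−r^4)/(1−r)
        = 0.8240 × 0.3530 × (1 − 0.01553) / (1 − 0.3530) = 0.4426 mg/L

0.443 mg/L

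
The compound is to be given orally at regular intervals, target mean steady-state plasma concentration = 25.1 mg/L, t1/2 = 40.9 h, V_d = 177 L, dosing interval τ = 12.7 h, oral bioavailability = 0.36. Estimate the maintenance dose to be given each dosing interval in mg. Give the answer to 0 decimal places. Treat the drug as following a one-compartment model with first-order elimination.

k = ln2 / t½ = 0.693147 / 40.9 = 0.01695 h⁻¹
CL = k × Vd = 0.01695 × 177 = 3.000 L/h
At steady state, F × (Dose/τ) = Css × CL.
Dose = Css × CL × τ / F = 25.1 × 3.000 × 12.7 / 0.36 = 2656 mg

2656 mg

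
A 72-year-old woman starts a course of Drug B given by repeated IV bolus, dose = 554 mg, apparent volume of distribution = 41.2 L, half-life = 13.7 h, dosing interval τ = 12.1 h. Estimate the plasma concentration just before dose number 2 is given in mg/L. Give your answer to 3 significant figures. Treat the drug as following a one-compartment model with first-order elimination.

7.29 mg/L

C₀ per dose = Dose / Vd = 554 / 41.2 = 13.45 mg/L
k = ln2 / t½ = 0.693147 / 13.7 = 0.05059 h⁻¹
Fraction remaining after one interval: r = e^(−kτ) = e^(−0.05059 × 12.1) = 0.5422
Before dose 2, 1 dose has been given (aged 1τ).
C_trough = C₀ × r = 13.45 × 0.5422 = 7.293 mg/L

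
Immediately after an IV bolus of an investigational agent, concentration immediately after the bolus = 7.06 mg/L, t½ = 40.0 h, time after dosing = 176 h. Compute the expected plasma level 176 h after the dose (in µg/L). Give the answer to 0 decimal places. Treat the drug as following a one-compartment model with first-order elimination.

k = ln2 / t½ = 0.693147 / 40.0 = 0.01733 h⁻¹
C = C₀ · e^(−k·t) = 7.060 × e^(−0.01733 × 176)
  = 7.060 × 0.04736 = 0.3344 mg/L
Convert: 0.3344 mg/L × 1000 = 334.4 µg/L

334 µg/L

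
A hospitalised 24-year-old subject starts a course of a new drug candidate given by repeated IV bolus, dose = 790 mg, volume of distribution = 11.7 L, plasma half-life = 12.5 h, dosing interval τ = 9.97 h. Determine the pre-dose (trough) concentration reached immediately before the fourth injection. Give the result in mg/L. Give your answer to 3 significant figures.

C₀ per dose = Dose / Vd = 790 / 11.7 = 67.52 mg/L
k = ln2 / t½ = 0.693147 / 12.5 = 0.05545 h⁻¹
Fraction remaining after one interval: r = e^(−kτ) = e^(−0.05545 × 9.97) = 0.5753
Before dose 4, 3 doses have been given (aged 1τ, 2τ, 3τ).
C_trough = C₀ × (r + r² + … + r^3) = C₀ × r(1−r^3)/(1−r)
        = 67.52 × 0.5753 × (1 − 0.1904) / (1 − 0.5753) = 74.05 mg/L

74.1 mg/L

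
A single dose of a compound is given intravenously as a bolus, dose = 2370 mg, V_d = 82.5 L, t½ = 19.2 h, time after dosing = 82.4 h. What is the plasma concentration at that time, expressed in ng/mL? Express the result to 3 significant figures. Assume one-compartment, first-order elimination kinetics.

C₀ = Dose / Vd = 2370 / 82.5 = 28.73 mg/L
k = ln2 / t½ = 0.693147 / 19.2 = 0.03610 h⁻¹
C = C₀ · e^(−k·t) = 28.73 × e^(−0.03610 × 82.4)
  = 28.73 × 0.05107 = 1.467 mg/L
Convert: 1.467 mg/L × 1000 = 1467 ng/mL

1470 ng/mL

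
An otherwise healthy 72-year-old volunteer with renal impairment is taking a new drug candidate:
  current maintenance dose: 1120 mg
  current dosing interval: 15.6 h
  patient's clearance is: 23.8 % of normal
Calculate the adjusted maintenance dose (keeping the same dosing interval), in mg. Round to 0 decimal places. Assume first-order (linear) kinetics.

To keep the same average steady-state level, dosing rate must scale with clearance.
CL ratio = 23.8 / 100 = 0.2380
New dose (same interval) = 1120 × 0.2380 = 266.6 mg

267 mg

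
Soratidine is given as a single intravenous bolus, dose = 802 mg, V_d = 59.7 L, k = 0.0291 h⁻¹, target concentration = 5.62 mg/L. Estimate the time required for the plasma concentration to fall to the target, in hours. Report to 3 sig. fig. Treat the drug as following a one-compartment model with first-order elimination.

29.9 h

C₀ = Dose / Vd = 802.0 / 59.7 = 13.43 mg/L
t = ln(C₀ / C) / k = ln(13.43 / 5.62) / 0.02910
  = ln(2.390) / 0.02910 = 0.8713 / 0.02910 = 29.94 h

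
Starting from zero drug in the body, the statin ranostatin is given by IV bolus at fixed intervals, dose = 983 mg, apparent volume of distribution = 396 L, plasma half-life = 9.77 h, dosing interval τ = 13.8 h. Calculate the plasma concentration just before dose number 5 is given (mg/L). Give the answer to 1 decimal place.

1.5 mg/L

C₀ per dose = Dose / Vd = 983 / 396 = 2.482 mg/L
k = ln2 / t½ = 0.693147 / 9.77 = 0.07095 h⁻¹
Fraction remaining after one interval: r = e^(−kτ) = e^(−0.07095 × 13.8) = 0.3756
Before dose 5, 4 doses have been given (aged 1τ, 2τ, 3τ, 4τ).
C_trough = C₀ × (r + r² + … + r^4) = C₀ × r(1−r^4)/(1−r)
        = 2.482 × 0.3756 × (1 − 0.01990) / (1 − 0.3756) = 1.463 mg/L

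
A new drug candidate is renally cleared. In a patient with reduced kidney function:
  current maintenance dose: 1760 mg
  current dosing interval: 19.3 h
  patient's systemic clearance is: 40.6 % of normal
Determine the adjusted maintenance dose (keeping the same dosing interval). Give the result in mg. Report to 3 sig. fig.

715 mg

To keep the same average steady-state level, dosing rate must scale with clearance.
CL ratio = 40.6 / 100 = 0.4060
New dose (same interval) = 1760 × 0.4060 = 714.6 mg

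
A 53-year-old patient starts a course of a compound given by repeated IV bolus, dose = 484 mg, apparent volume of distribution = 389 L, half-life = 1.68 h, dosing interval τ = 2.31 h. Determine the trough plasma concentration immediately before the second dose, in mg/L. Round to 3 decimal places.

C₀ per dose = Dose / Vd = 484 / 389 = 1.244 mg/L
k = ln2 / t½ = 0.693147 / 1.68 = 0.4126 h⁻¹
Fraction remaining after one interval: r = e^(−kτ) = e^(−0.4126 × 2.31) = 0.3855
Before dose 2, 1 dose has been given (aged 1τ).
C_trough = C₀ × r = 1.244 × 0.3855 = 0.4796 mg/L

0.480 mg/L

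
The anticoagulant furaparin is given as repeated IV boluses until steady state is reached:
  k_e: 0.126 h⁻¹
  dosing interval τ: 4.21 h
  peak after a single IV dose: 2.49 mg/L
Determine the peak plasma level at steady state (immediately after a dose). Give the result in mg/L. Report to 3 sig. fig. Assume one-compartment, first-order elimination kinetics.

e^(−kτ) = e^(−0.1260 × 4.21) = 0.5883
Accumulation ratio R = 1 / (1 − e^(−kτ)) = 1 / (1 − 0.5883) = 2.429
Steady-state peak = C₀ × R = 2.49 × 2.429 = 6.048 mg/L

6.05 mg/L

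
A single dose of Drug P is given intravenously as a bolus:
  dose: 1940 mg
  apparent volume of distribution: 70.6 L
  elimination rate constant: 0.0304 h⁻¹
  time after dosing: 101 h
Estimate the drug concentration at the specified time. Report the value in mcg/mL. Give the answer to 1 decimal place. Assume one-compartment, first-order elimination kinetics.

C₀ = Dose / Vd = 1940 / 70.6 = 27.48 mg/L
C = C₀ · e^(−k·t) = 27.48 × e^(−0.03040 × 101)
  = 27.48 × 0.04640 = 1.275 mg/L
(1.275 mg/L = 1.275 mcg/mL)

1.3 mcg/mL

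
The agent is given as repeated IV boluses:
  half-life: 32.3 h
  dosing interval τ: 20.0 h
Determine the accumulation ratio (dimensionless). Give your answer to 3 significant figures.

k = ln2 / t½ = 0.693147 / 32.3 = 0.02146 h⁻¹
e^(−kτ) = e^(−0.02146 × 20.0) = 0.6510
Accumulation ratio R = 1 / (1 − e^(−kτ)) = 1 / (1 − 0.6510) = 2.865

2.87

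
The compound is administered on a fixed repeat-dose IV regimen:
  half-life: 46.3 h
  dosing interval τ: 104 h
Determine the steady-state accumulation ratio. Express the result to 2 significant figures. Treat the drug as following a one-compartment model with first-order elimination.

1.3

k = ln2 / t½ = 0.693147 / 46.3 = 0.01497 h⁻¹
e^(−kτ) = e^(−0.01497 × 104) = 0.2108
Accumulation ratio R = 1 / (1 − e^(−kτ)) = 1 / (1 − 0.2108) = 1.267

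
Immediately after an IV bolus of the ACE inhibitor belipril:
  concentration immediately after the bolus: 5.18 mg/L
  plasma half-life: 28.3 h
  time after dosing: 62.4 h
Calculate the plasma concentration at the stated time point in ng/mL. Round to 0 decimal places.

k = ln2 / t½ = 0.693147 / 28.3 = 0.02449 h⁻¹
C = C₀ · e^(−k·t) = 5.180 × e^(−0.02449 × 62.4)
  = 5.180 × 0.2169 = 1.124 mg/L
Convert: 1.124 mg/L × 1000 = 1124 ng/mL

1124 ng/mL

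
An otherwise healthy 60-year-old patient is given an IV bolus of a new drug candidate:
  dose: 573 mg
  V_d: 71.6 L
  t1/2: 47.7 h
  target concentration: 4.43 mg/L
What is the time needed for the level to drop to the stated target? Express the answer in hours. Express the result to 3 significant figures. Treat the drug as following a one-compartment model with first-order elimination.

C₀ = Dose / Vd = 573.0 / 71.6 = 8.003 mg/L
k = ln2 / t½ = 0.693147 / 47.7 = 0.01453 h⁻¹
t = ln(C₀ / C) / k = ln(8.003 / 4.43) / 0.01453
  = ln(1.807) / 0.01453 = 0.5917 / 0.01453 = 40.72 h

40.7 h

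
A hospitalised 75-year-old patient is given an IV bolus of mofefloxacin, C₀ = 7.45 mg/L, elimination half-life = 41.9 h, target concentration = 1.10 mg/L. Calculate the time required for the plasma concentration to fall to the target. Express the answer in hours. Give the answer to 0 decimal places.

k = ln2 / t½ = 0.693147 / 41.9 = 0.01654 h⁻¹
t = ln(C₀ / C) / k = ln(7.450 / 1.10) / 0.01654
  = ln(6.773) / 0.01654 = 1.913 / 0.01654 = 115.7 h

116 h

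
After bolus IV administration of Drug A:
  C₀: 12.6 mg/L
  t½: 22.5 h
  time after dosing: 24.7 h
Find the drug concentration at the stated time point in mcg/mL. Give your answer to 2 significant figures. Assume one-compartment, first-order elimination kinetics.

k = ln2 / t½ = 0.693147 / 22.5 = 0.03081 h⁻¹
C = C₀ · e^(−k·t) = 12.60 × e^(−0.03081 × 24.7)
  = 12.60 × 0.4672 = 5.887 mg/L
(5.887 mg/L = 5.887 mcg/mL)

5.9 mcg/mL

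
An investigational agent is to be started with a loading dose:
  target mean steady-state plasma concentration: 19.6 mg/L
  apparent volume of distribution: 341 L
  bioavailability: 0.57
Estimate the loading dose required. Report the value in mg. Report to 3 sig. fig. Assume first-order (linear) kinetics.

LD = Css × Vd / F = 19.6 × 341 / 0.57 = 11730 mg

11700 mg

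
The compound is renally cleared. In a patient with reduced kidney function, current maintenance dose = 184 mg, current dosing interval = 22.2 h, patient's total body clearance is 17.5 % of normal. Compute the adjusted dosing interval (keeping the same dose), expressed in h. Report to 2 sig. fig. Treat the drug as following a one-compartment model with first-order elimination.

130 h

To keep the same average steady-state level, dosing rate must scale with clearance.
CL ratio = 17.5 / 100 = 0.1750
New interval (same dose) = 22.2 / 0.1750 = 126.9 h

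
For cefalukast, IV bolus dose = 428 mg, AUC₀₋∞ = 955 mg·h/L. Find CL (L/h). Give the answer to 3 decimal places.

CL = Dose / AUC = 428 / 955 = 0.4482 L/h

0.448 L/h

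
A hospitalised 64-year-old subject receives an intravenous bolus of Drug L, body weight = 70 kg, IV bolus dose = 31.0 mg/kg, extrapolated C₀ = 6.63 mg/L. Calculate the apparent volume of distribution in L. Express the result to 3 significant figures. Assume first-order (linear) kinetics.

Dose = 31.0 × 70 = 2170 mg
Vd = Dose / C₀ = 2170 / 6.63 = 327.3 L

327 L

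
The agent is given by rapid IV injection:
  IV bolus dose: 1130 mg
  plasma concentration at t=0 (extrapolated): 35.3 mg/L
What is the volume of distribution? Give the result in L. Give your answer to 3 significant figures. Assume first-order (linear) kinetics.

Vd = Dose / C₀ = 1130 / 35.3 = 32.01 L

32.0 L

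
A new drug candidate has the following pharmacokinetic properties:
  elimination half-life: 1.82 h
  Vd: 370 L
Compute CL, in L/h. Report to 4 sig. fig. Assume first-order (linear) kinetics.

140.9 L/h

k = ln2 / t½ = 0.693147 / 1.82 = 0.3809 h⁻¹
CL = k × Vd = 0.3809 × 370 = 140.9 L/h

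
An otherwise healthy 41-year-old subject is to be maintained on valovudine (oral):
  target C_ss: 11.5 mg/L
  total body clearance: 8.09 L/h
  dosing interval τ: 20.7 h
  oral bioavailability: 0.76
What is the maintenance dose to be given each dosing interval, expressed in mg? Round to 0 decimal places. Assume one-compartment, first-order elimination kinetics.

2534 mg

At steady state, F × (Dose/τ) = Css × CL.
Dose = Css × CL × τ / F = 11.5 × 8.090 × 20.7 / 0.76 = 2534 mg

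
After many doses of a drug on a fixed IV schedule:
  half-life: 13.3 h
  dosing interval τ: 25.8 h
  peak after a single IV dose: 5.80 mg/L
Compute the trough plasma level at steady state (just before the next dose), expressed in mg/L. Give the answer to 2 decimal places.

k = ln2 / t½ = 0.693147 / 13.3 = 0.05212 h⁻¹
e^(−kτ) = e^(−0.05212 × 25.8) = 0.2606
Accumulation ratio R = 1 / (1 − e^(−kτ)) = 1 / (1 − 0.2606) = 1.352
Steady-state trough = C₀ × R × e^(−kτ) = 5.80 × 1.352 × 0.2606 = 2.044 mg/L

2.04 mg/L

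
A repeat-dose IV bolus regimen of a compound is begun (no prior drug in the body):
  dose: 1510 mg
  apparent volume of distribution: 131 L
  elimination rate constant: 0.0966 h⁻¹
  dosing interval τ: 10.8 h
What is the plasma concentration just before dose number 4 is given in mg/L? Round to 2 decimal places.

6.00 mg/L

C₀ per dose = Dose / Vd = 1510 / 131 = 11.53 mg/L
Fraction remaining after one interval: r = e^(−kτ) = e^(−0.09660 × 10.8) = 0.3523
Before dose 4, 3 doses have been given (aged 1τ, 2τ, 3τ).
C_trough = C₀ × (r + r² + … + r^3) = C₀ × r(1−r^3)/(1−r)
        = 11.53 × 0.3523 × (1 − 0.04373) / (1 − 0.3523) = 5.997 mg/L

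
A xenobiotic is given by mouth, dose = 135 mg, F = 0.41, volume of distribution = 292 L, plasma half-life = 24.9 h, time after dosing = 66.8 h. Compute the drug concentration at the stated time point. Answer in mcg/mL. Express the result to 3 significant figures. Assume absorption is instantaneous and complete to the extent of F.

0.0295 mcg/mL

Amount reaching circulation = F × Dose = 0.41 × 135.0 = 55.35 mg
C₀ = F·Dose / Vd = 55.35 / 292 = 0.1896 mg/L
k = ln2 / t½ = 0.693147 / 24.9 = 0.02784 h⁻¹
C = C₀ · e^(−k·t) = 0.1896 × e^(−0.02784 × 66.8)
  = 0.1896 × 0.1557 = 0.02952 mg/L
(0.02952 mg/L = 0.02952 mcg/mL)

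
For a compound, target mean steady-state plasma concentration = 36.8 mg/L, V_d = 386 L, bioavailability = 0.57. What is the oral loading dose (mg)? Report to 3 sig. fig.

24900 mg

LD = Css × Vd / F = 36.8 × 386 / 0.57 = 24920 mg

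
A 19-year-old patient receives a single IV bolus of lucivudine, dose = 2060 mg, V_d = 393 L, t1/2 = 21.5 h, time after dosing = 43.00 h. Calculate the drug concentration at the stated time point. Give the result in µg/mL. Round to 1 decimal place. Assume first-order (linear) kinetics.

C₀ = Dose / Vd = 2060 / 393 = 5.242 mg/L
k = ln2 / t½ = 0.693147 / 21.5 = 0.03224 h⁻¹
t / t½ = 43.00 / 21.5 = 2 half-lives
C = C₀ × (1/2)^2 = 5.242 × 0.2500 = 1.311 mg/L
(1.311 mg/L = 1.311 µg/mL)

1.3 µg/mL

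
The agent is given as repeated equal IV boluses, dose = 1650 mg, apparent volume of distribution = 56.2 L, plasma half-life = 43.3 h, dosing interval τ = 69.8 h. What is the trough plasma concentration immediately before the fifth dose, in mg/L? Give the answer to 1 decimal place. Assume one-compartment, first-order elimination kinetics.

C₀ per dose = Dose / Vd = 1650 / 56.2 = 29.36 mg/L
k = ln2 / t½ = 0.693147 / 43.3 = 0.01601 h⁻¹
Fraction remaining after one interval: r = e^(−kτ) = e^(−0.01601 × 69.8) = 0.3271
Before dose 5, 4 doses have been given (aged 1τ, 2τ, 3τ, 4τ).
C_trough = C₀ × (r + r² + … + r^4) = C₀ × r(1−r^4)/(1−r)
        = 29.36 × 0.3271 × (1 − 0.01145) / (1 − 0.3271) = 14.11 mg/L

14.1 mg/L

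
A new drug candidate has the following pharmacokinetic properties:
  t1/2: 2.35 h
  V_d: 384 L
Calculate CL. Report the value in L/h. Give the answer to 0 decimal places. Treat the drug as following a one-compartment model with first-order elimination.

k = ln2 / t½ = 0.693147 / 2.35 = 0.2950 h⁻¹
CL = k × Vd = 0.2950 × 384 = 113.3 L/h

113 L/h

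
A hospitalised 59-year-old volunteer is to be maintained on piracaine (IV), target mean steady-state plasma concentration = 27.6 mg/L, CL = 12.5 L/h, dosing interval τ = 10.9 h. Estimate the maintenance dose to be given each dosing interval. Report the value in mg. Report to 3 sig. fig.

At steady state, Dose/τ = Css × CL.
Dose = Css × CL × τ = 27.6 × 12.50 × 10.9 = 3761 mg

3760 mg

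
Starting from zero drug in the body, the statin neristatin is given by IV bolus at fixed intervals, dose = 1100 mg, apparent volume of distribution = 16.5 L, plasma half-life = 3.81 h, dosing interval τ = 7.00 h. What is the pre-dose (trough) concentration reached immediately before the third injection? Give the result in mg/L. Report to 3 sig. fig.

23.9 mg/L

C₀ per dose = Dose / Vd = 1100 / 16.5 = 66.67 mg/L
k = ln2 / t½ = 0.693147 / 3.81 = 0.1819 h⁻¹
Fraction remaining after one interval: r = e^(−kτ) = e^(−0.1819 × 7.00) = 0.2799
Before dose 3, 2 doses have been given (aged 1τ, 2τ).
C_trough = C₀ × (r + r²) = 66.67 × (0.2799 + 0.07834) = 23.88 mg/L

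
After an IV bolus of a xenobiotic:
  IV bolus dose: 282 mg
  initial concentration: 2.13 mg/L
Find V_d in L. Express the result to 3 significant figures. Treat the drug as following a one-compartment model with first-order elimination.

132 L

Vd = Dose / C₀ = 282.0 / 2.13 = 132.4 L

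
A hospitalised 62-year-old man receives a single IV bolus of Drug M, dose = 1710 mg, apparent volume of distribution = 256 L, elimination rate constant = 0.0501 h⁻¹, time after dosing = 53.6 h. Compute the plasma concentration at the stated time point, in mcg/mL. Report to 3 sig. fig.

0.456 mcg/mL

C₀ = Dose / Vd = 1710 / 256 = 6.680 mg/L
C = C₀ · e^(−k·t) = 6.680 × e^(−0.05010 × 53.6)
  = 6.680 × 0.06820 = 0.4556 mg/L
(0.4556 mg/L = 0.4556 mcg/mL)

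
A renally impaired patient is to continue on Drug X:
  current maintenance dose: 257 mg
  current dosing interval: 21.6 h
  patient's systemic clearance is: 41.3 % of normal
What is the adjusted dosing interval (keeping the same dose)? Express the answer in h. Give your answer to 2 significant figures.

52 h

To keep the same average steady-state level, dosing rate must scale with clearance.
CL ratio = 41.3 / 100 = 0.4130
New interval (same dose) = 21.6 / 0.4130 = 52.30 h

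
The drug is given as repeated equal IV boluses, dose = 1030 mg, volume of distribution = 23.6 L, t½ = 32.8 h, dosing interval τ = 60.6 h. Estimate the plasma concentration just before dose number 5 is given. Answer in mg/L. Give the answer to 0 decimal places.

C₀ per dose = Dose / Vd = 1030 / 23.6 = 43.64 mg/L
k = ln2 / t½ = 0.693147 / 32.8 = 0.02113 h⁻¹
Fraction remaining after one interval: r = e^(−kτ) = e^(−0.02113 × 60.6) = 0.2779
Before dose 5, 4 doses have been given (aged 1τ, 2τ, 3τ, 4τ).
C_trough = C₀ × (r + r² + … + r^4) = C₀ × r(1−r^4)/(1−r)
        = 43.64 × 0.2779 × (1 − 0.005964) / (1 − 0.2779) = 16.69 mg/L

17 mg/L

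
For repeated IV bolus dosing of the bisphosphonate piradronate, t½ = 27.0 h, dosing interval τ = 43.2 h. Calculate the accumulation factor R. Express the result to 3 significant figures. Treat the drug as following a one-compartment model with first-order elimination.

k = ln2 / t½ = 0.693147 / 27.0 = 0.02567 h⁻¹
e^(−kτ) = e^(−0.02567 × 43.2) = 0.3299
Accumulation ratio R = 1 / (1 − e^(−kτ)) = 1 / (1 − 0.3299) = 1.492

1.49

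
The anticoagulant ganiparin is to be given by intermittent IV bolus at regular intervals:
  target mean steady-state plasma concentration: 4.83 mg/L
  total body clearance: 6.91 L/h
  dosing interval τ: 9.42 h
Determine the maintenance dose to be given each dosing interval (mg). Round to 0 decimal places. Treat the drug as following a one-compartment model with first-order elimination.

At steady state, Dose/τ = Css × CL.
Dose = Css × CL × τ = 4.83 × 6.910 × 9.42 = 314.4 mg

314 mg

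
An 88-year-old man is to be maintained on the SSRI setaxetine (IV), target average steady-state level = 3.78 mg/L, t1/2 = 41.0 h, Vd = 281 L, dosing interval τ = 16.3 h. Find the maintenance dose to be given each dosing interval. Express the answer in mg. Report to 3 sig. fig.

293 mg

k = ln2 / t½ = 0.693147 / 41.0 = 0.01691 h⁻¹
CL = k × Vd = 0.01691 × 281 = 4.752 L/h
At steady state, Dose/τ = Css × CL.
Dose = Css × CL × τ = 3.78 × 4.752 × 16.3 = 292.8 mg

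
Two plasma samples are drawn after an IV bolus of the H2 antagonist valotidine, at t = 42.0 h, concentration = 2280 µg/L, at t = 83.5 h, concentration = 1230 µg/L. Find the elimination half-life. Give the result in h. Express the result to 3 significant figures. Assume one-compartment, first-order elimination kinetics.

46.6 h

k = ln(C₁/C₂) / (t₂ − t₁) = ln(2280/1230) / (83.5 − 42.0)
  = 0.6172 / 41.50 = 0.01487 h⁻¹
t½ = ln2 / k = 0.693147 / 0.01487 = 46.61 h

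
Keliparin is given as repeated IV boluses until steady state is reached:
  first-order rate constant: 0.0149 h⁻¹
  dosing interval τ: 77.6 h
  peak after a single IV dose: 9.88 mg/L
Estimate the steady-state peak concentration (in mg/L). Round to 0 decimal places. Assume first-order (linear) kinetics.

e^(−kτ) = e^(−0.01490 × 77.6) = 0.3147
Accumulation ratio R = 1 / (1 − e^(−kτ)) = 1 / (1 − 0.3147) = 1.459
Steady-state peak = C₀ × R = 9.88 × 1.459 = 14.41 mg/L

14 mg/L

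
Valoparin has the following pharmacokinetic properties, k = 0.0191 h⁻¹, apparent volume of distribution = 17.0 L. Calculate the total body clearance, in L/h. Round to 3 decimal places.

0.325 L/h

CL = k × Vd = 0.0191 × 17.0 = 0.3247 L/h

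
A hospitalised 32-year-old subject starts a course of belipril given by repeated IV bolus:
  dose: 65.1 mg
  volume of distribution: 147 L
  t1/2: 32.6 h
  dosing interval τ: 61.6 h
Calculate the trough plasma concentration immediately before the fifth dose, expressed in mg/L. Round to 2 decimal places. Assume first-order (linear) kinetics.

0.16 mg/L

C₀ per dose = Dose / Vd = 65.1 / 147 = 0.4429 mg/L
k = ln2 / t½ = 0.693147 / 32.6 = 0.02126 h⁻¹
Fraction remaining after one interval: r = e^(−kτ) = e^(−0.02126 × 61.6) = 0.2699
Before dose 5, 4 doses have been given (aged 1τ, 2τ, 3τ, 4τ).
C_trough = C₀ × (r + r² + … + r^4) = C₀ × r(1−r^4)/(1−r)
        = 0.4429 × 0.2699 × (1 − 0.005307) / (1 − 0.2699) = 0.1629 mg/L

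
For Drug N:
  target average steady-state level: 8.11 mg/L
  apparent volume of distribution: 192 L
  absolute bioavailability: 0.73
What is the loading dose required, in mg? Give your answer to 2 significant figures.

LD = Css × Vd / F = 8.11 × 192 / 0.73 = 2133 mg

2100 mg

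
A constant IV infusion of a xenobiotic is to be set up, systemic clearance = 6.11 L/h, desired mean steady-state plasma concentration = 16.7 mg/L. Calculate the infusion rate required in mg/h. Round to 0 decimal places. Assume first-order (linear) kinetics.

At steady state, infusion rate R₀ = Css × CL = 16.7 × 6.110 = 102.0 mg/h

102 mg/h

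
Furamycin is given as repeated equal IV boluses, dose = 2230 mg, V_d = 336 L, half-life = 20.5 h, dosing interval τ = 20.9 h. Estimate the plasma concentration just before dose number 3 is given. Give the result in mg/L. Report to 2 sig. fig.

C₀ per dose = Dose / Vd = 2230 / 336 = 6.637 mg/L
k = ln2 / t½ = 0.693147 / 20.5 = 0.03381 h⁻¹
Fraction remaining after one interval: r = e^(−kτ) = e^(−0.03381 × 20.9) = 0.4933
Before dose 3, 2 doses have been given (aged 1τ, 2τ).
C_trough = C₀ × (r + r²) = 6.637 × (0.4933 + 0.2433) = 4.889 mg/L

4.9 mg/L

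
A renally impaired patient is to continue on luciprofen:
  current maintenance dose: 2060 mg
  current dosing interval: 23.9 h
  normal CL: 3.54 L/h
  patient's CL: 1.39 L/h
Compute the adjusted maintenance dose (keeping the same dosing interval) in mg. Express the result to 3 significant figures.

To keep the same average steady-state level, dosing rate must scale with clearance.
CL ratio = 1.39 / 3.54 = 0.3927
New dose (same interval) = 2060 × 0.3927 = 809.0 mg

809 mg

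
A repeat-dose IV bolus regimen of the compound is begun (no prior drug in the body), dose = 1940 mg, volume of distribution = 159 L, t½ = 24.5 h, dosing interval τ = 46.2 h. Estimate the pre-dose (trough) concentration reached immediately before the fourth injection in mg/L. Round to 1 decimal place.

4.4 mg/L

C₀ per dose = Dose / Vd = 1940 / 159 = 12.20 mg/L
k = ln2 / t½ = 0.693147 / 24.5 = 0.02829 h⁻¹
Fraction remaining after one interval: r = e^(−kτ) = e^(−0.02829 × 46.2) = 0.2706
Before dose 4, 3 doses have been given (aged 1τ, 2τ, 3τ).
C_trough = C₀ × (r + r² + … + r^3) = C₀ × r(1−r^3)/(1−r)
        = 12.20 × 0.2706 × (1 − 0.01981) / (1 − 0.2706) = 4.436 mg/L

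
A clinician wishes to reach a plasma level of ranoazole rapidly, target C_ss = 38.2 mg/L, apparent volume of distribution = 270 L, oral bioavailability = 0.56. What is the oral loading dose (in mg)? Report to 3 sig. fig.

LD = Css × Vd / F = 38.2 × 270 / 0.56 = 18420 mg

18400 mg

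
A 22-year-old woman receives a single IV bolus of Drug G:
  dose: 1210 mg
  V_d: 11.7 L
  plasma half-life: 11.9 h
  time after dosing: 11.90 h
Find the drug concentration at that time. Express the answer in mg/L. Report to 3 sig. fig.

51.7 mg/L

C₀ = Dose / Vd = 1210 / 11.7 = 103.4 mg/L
k = ln2 / t½ = 0.693147 / 11.9 = 0.05825 h⁻¹
t / t½ = 11.90 / 11.9 = 1 half-lives
C = C₀ × (1/2)^1 = 103.4 × 0.5000 = 51.70 mg/L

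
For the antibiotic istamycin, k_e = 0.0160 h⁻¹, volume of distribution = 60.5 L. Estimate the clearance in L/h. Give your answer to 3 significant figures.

CL = k × Vd = 0.0160 × 60.5 = 0.9680 L/h

0.968 L/h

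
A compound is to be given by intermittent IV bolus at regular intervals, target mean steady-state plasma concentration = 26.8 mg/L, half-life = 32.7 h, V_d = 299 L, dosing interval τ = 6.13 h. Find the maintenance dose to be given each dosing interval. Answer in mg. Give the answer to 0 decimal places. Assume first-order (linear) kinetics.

1041 mg

k = ln2 / t½ = 0.693147 / 32.7 = 0.02120 h⁻¹
CL = k × Vd = 0.02120 × 299 = 6.339 L/h
At steady state, Dose/τ = Css × CL.
Dose = Css × CL × τ = 26.8 × 6.339 × 6.13 = 1041 mg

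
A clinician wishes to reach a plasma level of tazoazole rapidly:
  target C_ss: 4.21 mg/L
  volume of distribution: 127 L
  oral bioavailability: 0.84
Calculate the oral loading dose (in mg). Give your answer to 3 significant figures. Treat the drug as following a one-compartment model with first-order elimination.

LD = Css × Vd / F = 4.21 × 127 / 0.84 = 636.5 mg

637 mg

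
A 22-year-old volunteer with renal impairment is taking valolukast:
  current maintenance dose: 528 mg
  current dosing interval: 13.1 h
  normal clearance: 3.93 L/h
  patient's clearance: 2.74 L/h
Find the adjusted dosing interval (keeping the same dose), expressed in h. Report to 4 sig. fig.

To keep the same average steady-state level, dosing rate must scale with clearance.
CL ratio = 2.74 / 3.93 = 0.6972
New interval (same dose) = 13.1 / 0.6972 = 18.79 h

18.79 h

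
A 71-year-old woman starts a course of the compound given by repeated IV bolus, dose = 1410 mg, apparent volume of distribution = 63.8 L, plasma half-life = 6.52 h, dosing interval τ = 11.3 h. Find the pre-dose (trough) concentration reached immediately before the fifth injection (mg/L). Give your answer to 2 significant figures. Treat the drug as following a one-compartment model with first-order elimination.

9.4 mg/L

C₀ per dose = Dose / Vd = 1410 / 63.8 = 22.10 mg/L
k = ln2 / t½ = 0.693147 / 6.52 = 0.1063 h⁻¹
Fraction remaining after one interval: r = e^(−kτ) = e^(−0.1063 × 11.3) = 0.3008
Before dose 5, 4 doses have been given (aged 1τ, 2τ, 3τ, 4τ).
C_trough = C₀ × (r + r² + … + r^4) = C₀ × r(1−r^4)/(1−r)
        = 22.10 × 0.3008 × (1 − 0.008187) / (1 − 0.3008) = 9.430 mg/L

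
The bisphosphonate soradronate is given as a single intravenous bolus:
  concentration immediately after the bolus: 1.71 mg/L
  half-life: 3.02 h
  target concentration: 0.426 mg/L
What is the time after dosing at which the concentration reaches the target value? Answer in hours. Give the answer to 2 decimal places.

6.06 h

k = ln2 / t½ = 0.693147 / 3.02 = 0.2295 h⁻¹
t = ln(C₀ / C) / k = ln(1.710 / 0.426) / 0.2295
  = ln(4.014) / 0.2295 = 1.390 / 0.2295 = 6.057 h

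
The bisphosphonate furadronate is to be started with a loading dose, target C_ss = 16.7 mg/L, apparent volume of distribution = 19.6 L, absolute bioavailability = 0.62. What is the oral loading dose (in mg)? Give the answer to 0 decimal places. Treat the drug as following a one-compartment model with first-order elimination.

528 mg

LD = Css × Vd / F = 16.7 × 19.6 / 0.62 = 527.9 mg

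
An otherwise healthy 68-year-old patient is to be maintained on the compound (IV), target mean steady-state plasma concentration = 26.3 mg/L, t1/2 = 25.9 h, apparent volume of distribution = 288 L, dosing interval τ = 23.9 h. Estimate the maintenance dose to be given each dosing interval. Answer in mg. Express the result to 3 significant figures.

k = ln2 / t½ = 0.693147 / 25.9 = 0.02676 h⁻¹
CL = k × Vd = 0.02676 × 288 = 7.707 L/h
At steady state, Dose/τ = Css × CL.
Dose = Css × CL × τ = 26.3 × 7.707 × 23.9 = 4844 mg

4840 mg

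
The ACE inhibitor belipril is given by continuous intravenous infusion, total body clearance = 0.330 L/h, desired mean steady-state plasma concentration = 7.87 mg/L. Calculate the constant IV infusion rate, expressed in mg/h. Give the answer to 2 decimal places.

2.60 mg/h

At steady state, infusion rate R₀ = Css × CL = 7.87 × 0.3300 = 2.597 mg/h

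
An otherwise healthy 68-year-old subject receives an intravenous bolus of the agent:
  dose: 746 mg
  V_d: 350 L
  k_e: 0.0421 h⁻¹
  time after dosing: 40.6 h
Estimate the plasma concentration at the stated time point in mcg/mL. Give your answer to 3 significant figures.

0.386 mcg/mL

C₀ = Dose / Vd = 746.0 / 350 = 2.131 mg/L
C = C₀ · e^(−k·t) = 2.131 × e^(−0.04210 × 40.6)
  = 2.131 × 0.1810 = 0.3857 mg/L
(0.3857 mg/L = 0.3857 mcg/mL)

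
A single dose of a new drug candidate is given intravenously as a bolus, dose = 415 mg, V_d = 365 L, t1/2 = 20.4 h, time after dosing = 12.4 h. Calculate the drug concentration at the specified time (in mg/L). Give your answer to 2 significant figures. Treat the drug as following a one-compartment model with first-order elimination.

0.75 mg/L

C₀ = Dose / Vd = 415.0 / 365 = 1.137 mg/L
k = ln2 / t½ = 0.693147 / 20.4 = 0.03398 h⁻¹
C = C₀ · e^(−k·t) = 1.137 × e^(−0.03398 × 12.4)
  = 1.137 × 0.6562 = 0.7461 mg/L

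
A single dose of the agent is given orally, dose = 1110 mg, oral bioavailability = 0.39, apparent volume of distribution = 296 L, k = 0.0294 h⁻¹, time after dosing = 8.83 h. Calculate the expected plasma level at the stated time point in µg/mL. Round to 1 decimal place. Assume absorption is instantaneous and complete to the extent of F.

1.1 µg/mL

Amount reaching circulation = F × Dose = 0.39 × 1110 = 432.9 mg
C₀ = F·Dose / Vd = 432.9 / 296 = 1.463 mg/L
C = C₀ · e^(−k·t) = 1.463 × e^(−0.02940 × 8.83)
  = 1.463 × 0.7714 = 1.129 mg/L
(1.129 mg/L = 1.129 µg/mL)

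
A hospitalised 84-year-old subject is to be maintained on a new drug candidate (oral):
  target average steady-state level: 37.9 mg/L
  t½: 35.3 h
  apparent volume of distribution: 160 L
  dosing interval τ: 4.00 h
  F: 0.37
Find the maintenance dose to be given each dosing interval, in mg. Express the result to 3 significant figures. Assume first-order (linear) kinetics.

k = ln2 / t½ = 0.693147 / 35.3 = 0.01964 h⁻¹
CL = k × Vd = 0.01964 × 160 = 3.142 L/h
At steady state, F × (Dose/τ) = Css × CL.
Dose = Css × CL × τ / F = 37.9 × 3.142 × 4.00 / 0.37 = 1287 mg

1290 mg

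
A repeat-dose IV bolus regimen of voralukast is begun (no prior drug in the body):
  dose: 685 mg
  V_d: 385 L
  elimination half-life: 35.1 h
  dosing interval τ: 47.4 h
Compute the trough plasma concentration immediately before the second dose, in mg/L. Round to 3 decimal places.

0.698 mg/L

C₀ per dose = Dose / Vd = 685 / 385 = 1.779 mg/L
k = ln2 / t½ = 0.693147 / 35.1 = 0.01975 h⁻¹
Fraction remaining after one interval: r = e^(−kτ) = e^(−0.01975 × 47.4) = 0.3921
Before dose 2, 1 dose has been given (aged 1τ).
C_trough = C₀ × r = 1.779 × 0.3921 = 0.6975 mg/L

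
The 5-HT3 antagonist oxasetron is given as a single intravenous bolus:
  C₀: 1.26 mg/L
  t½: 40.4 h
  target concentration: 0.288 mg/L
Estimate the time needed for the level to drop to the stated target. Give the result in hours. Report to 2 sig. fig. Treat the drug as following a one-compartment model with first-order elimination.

k = ln2 / t½ = 0.693147 / 40.4 = 0.01716 h⁻¹
t = ln(C₀ / C) / k = ln(1.260 / 0.288) / 0.01716
  = ln(4.375) / 0.01716 = 1.476 / 0.01716 = 86.01 h

86 h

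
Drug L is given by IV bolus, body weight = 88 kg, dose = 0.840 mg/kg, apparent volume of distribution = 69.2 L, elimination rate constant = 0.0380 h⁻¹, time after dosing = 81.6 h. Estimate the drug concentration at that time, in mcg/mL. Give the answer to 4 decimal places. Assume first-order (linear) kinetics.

Total dose = 0.840 × 88 = 73.92 mg
C₀ = Dose / Vd = 73.92 / 69.2 = 1.068 mg/L
C = C₀ · e^(−k·t) = 1.068 × e^(−0.03800 × 81.6)
  = 1.068 × 0.04501 = 0.04807 mg/L
(0.04807 mg/L = 0.04807 mcg/mL)

0.0481 mcg/mL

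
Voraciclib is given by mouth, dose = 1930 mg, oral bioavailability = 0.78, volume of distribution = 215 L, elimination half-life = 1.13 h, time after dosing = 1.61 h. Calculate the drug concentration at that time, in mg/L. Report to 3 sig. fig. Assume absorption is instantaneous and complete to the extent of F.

2.61 mg/L

Amount reaching circulation = F × Dose = 0.78 × 1930 = 1505 mg
C₀ = F·Dose / Vd = 1505 / 215 = 7.000 mg/L
k = ln2 / t½ = 0.693147 / 1.13 = 0.6134 h⁻¹
C = C₀ · e^(−k·t) = 7.000 × e^(−0.6134 × 1.61)
  = 7.000 × 0.3725 = 2.608 mg/L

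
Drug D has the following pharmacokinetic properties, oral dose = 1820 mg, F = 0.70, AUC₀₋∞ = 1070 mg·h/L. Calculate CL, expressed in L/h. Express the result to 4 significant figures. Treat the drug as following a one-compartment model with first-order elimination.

1.191 L/h

CL = F·Dose / AUC = 0.70 × 1820 / 1070 = 1.191 L/h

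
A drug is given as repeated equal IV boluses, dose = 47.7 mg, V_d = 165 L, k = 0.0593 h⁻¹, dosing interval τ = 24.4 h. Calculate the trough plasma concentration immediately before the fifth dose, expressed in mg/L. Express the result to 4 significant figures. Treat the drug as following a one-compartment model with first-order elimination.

C₀ per dose = Dose / Vd = 47.7 / 165 = 0.2891 mg/L
Fraction remaining after one interval: r = e^(−kτ) = e^(−0.05930 × 24.4) = 0.2353
Before dose 5, 4 doses have been given (aged 1τ, 2τ, 3τ, 4τ).
C_trough = C₀ × (r + r² + … + r^4) = C₀ × r(1−r^4)/(1−r)
        = 0.2891 × 0.2353 × (1 − 0.003065) / (1 − 0.2353) = 0.08868 mg/L

0.08868 mg/L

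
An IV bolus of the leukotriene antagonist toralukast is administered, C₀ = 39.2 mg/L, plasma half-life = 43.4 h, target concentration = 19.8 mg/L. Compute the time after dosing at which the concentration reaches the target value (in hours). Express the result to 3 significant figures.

k = ln2 / t½ = 0.693147 / 43.4 = 0.01597 h⁻¹
t = ln(C₀ / C) / k = ln(39.20 / 19.8) / 0.01597
  = ln(1.980) / 0.01597 = 0.6831 / 0.01597 = 42.77 h

42.8 h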